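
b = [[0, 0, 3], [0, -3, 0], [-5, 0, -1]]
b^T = [[0, 0, -5], [0, -3, 0], [3, 0, -1]]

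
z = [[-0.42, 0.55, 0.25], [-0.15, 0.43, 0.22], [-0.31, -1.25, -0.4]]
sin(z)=[[-0.43, 0.55, 0.25], [-0.16, 0.44, 0.23], [-0.29, -1.32, -0.42]]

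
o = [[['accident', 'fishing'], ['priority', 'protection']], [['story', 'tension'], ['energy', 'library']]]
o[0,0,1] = 'fishing'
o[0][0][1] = 'fishing'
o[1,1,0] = 'energy'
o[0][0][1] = 'fishing'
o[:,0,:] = [['accident', 'fishing'], ['story', 'tension']]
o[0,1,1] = 'protection'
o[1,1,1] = 'library'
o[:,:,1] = [['fishing', 'protection'], ['tension', 'library']]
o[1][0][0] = 'story'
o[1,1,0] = 'energy'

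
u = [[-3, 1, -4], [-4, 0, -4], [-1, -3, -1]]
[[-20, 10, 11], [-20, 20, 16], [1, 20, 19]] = u @ [[2, -5, 0], [-2, -5, -5], [3, 0, -4]]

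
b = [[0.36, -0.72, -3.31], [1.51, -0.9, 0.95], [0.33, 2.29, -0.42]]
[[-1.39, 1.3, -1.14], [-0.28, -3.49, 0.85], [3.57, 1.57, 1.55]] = b @[[0.61, -1.41, 0.75], [1.50, 0.76, 0.62], [0.16, -0.71, 0.29]]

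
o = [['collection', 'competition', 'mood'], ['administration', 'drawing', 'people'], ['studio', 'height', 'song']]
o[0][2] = 'mood'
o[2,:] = ['studio', 'height', 'song']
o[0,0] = 'collection'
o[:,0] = ['collection', 'administration', 'studio']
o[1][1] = 'drawing'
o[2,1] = 'height'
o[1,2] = 'people'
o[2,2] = 'song'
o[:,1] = ['competition', 'drawing', 'height']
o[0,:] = ['collection', 'competition', 'mood']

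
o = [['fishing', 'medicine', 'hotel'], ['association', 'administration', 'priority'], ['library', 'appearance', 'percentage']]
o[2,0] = 'library'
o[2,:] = ['library', 'appearance', 'percentage']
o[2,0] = 'library'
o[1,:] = ['association', 'administration', 'priority']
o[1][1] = 'administration'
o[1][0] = 'association'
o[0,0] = 'fishing'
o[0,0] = 'fishing'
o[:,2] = ['hotel', 'priority', 'percentage']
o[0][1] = 'medicine'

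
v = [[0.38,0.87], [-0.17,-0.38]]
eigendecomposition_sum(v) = [[0.19+0.03j, (0.43-0j)],[(-0.08+0j), (-0.19+0.03j)]] + [[0.19-0.03j, (0.43-0j)], [(-0.08+0j), (-0.19-0.03j)]]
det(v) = 0.00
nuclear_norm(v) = 1.04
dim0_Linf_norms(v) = [0.38, 0.87]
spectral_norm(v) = 1.04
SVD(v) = [[-0.92, 0.4], [0.40, 0.92]] @ diag([1.0366236541235796, 0.0033763458764204004]) @ [[-0.40, -0.92], [-0.92, 0.40]]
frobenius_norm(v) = 1.04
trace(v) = 0.00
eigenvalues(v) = [0.06j, -0.06j]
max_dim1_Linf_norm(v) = 0.87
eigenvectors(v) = [[0.91+0.00j, (0.91-0j)],[-0.40+0.06j, -0.40-0.06j]]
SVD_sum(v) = [[0.38, 0.87], [-0.17, -0.38]] + [[-0.0,0.00], [-0.00,0.0]]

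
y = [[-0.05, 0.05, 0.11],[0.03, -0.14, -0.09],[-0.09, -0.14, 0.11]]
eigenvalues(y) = [0.09, 0.01, -0.18]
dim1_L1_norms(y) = [0.21, 0.26, 0.34]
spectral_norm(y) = 0.21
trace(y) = -0.08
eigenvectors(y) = [[-0.54, 0.83, -0.51],[0.24, -0.16, 0.83],[-0.81, 0.54, 0.24]]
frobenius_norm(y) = 0.29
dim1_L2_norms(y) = [0.13, 0.17, 0.2]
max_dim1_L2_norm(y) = 0.2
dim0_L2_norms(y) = [0.11, 0.2, 0.18]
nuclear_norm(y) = 0.42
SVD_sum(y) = [[-0.02, -0.04, 0.03], [-0.01, -0.02, 0.02], [-0.09, -0.14, 0.12]] + [[-0.03, 0.09, 0.08], [0.04, -0.12, -0.11], [0.0, -0.01, -0.0]] + [[0.0,-0.0,0.00], [0.00,-0.0,0.0], [-0.0,0.0,-0.0]]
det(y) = -0.00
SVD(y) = [[-0.25, -0.58, 0.77], [-0.14, 0.81, 0.57], [-0.96, 0.03, -0.29]] @ diag([0.2082076412644424, 0.2052459185235231, 0.004867345121581231]) @ [[0.45, 0.68, -0.58], [0.25, -0.72, -0.65], [0.86, -0.15, 0.49]]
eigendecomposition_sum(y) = [[-0.07,-0.07,0.09], [0.03,0.03,-0.04], [-0.10,-0.10,0.13]] + [[0.02,0.02,-0.01], [-0.0,-0.00,0.00], [0.01,0.01,-0.01]] + [[-0.00, 0.1, 0.03], [0.0, -0.17, -0.05], [0.00, -0.05, -0.02]]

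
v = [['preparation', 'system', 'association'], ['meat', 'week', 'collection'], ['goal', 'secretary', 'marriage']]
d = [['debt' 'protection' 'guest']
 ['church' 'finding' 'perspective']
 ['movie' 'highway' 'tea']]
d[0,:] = ['debt', 'protection', 'guest']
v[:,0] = ['preparation', 'meat', 'goal']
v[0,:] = ['preparation', 'system', 'association']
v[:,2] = ['association', 'collection', 'marriage']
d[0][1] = 'protection'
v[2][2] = 'marriage'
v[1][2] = 'collection'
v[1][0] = 'meat'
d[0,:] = ['debt', 'protection', 'guest']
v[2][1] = 'secretary'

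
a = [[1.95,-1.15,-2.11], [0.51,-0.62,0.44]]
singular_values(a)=[3.11, 0.88]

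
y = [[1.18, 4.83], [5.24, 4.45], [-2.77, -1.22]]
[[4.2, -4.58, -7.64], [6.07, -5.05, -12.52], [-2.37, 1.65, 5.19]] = y @ [[0.53, -0.20, -1.32], [0.74, -0.90, -1.26]]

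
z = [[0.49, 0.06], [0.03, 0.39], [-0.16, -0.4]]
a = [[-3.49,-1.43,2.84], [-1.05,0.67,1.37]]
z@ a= [[-1.77, -0.66, 1.47],[-0.51, 0.22, 0.62],[0.98, -0.04, -1.00]]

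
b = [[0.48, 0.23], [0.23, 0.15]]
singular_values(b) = [0.6, 0.03]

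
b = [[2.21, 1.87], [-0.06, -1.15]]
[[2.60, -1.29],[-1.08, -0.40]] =b @[[0.40, -0.92], [0.92, 0.40]]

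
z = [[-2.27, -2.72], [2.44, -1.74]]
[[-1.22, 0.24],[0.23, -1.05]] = z @[[0.26, -0.31], [0.23, 0.17]]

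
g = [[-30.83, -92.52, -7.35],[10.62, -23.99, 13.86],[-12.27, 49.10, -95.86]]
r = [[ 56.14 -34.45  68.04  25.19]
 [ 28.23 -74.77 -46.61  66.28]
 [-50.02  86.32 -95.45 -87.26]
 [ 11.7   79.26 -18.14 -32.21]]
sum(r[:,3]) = -28.000000000000007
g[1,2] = 13.86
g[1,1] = -23.99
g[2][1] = 49.1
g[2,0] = -12.27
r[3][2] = -18.14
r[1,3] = 66.28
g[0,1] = -92.52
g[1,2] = 13.86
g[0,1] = -92.52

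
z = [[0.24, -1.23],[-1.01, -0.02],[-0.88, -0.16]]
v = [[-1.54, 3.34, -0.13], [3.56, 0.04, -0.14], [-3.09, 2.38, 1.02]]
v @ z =[[-3.63, 1.85],[0.94, -4.36],[-4.04, 3.59]]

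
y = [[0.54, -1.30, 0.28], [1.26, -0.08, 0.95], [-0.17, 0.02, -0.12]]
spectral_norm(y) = 1.84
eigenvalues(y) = [(0.17+1.24j), (0.17-1.24j), (0.01+0j)]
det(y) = 0.01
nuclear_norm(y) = 2.95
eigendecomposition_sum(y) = [[0.27+0.60j, (-0.65+0.15j), 0.14+0.47j], [(0.63-0.08j), (-0.04+0.64j), (0.48-0j)], [(-0.09+0.01j), 0.01-0.09j, -0.06-0.00j]] + [[0.27-0.60j, -0.65-0.15j, 0.14-0.47j], [0.63+0.08j, (-0.04-0.64j), (0.48+0j)], [(-0.09-0.01j), (0.01+0.09j), -0.06+0.00j]] + [[(-0+0j), -0.00-0.00j, (-0.01+0j)], [(-0+0j), (-0-0j), (-0+0j)], [0.00-0.00j, 0.00+0.00j, (0.01-0j)]]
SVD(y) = [[-0.62, 0.78, 0.01],[-0.77, -0.62, 0.13],[0.10, 0.07, 0.99]] @ diag([1.8406638145237453, 1.1009651086606187, 0.005705384720377276]) @ [[-0.72, 0.48, -0.50], [-0.34, -0.88, -0.34], [-0.6, -0.08, 0.79]]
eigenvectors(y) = [[(-0.72+0j), (-0.72-0j), -0.60+0.00j], [-0.20+0.66j, (-0.2-0.66j), -0.08+0.00j], [(0.03-0.09j), (0.03+0.09j), 0.79+0.00j]]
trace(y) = 0.34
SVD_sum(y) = [[0.83, -0.55, 0.58], [1.03, -0.68, 0.71], [-0.14, 0.09, -0.10]] + [[-0.29, -0.75, -0.30], [0.23, 0.60, 0.23], [-0.03, -0.07, -0.03]] + [[-0.0, -0.00, 0.0], [-0.0, -0.00, 0.00], [-0.00, -0.0, 0.0]]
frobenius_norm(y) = 2.14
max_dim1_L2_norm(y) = 1.58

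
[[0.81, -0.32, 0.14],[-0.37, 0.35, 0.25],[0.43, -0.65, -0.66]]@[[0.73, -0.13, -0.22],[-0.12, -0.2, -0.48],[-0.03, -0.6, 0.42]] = [[0.63, -0.13, 0.03],  [-0.32, -0.17, 0.02],  [0.41, 0.47, -0.06]]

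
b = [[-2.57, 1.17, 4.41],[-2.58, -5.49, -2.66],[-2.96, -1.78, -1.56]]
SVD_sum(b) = [[0.85, 1.89, 1.42], [-2.19, -4.89, -3.68], [-1.08, -2.42, -1.82]] + [[-3.56, -0.55, 2.84], [-0.78, -0.12, 0.62], [-1.20, -0.18, 0.96]] + [[0.14, -0.17, 0.15], [0.39, -0.48, 0.40], [-0.68, 0.83, -0.69]]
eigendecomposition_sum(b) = [[-3.25+3.16j, -1.69+2.40j, 3.70+1.48j],[1.56-3.66j, 0.56-2.51j, -3.49+0.06j],[(-1.9-1.42j), (-1.38-0.68j), -0.46+2.04j]] + [[(-3.25-3.16j), (-1.69-2.4j), 3.70-1.48j],[(1.56+3.66j), 0.56+2.51j, -3.49-0.06j],[-1.90+1.42j, (-1.38+0.68j), (-0.46-2.04j)]] + [[(3.93-0j), (4.56-0j), (-2.98+0j)], [-5.70+0.00j, -6.61+0.00j, (4.32-0j)], [(0.85-0j), 0.98-0.00j, -0.64+0.00j]]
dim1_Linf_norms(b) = [4.41, 5.49, 2.96]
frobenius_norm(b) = 9.26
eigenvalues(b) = [(-3.15+2.68j), (-3.15-2.68j), (-3.32+0j)]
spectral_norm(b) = 7.68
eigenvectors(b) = [[-0.70+0.00j, -0.70-0.00j, 0.56+0.00j], [0.57-0.24j, (0.57+0.24j), (-0.82+0j)], [-0.06-0.36j, -0.06+0.36j, (0.12+0j)]]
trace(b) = -9.62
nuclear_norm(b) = 14.12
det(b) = -56.75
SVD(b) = [[0.33, 0.93, -0.18], [-0.85, 0.2, -0.49], [-0.42, 0.31, 0.85]] @ diag([7.680532176128126, 4.942919964513107, 1.4948470543431187]) @ [[0.34, 0.75, 0.57], [-0.78, -0.12, 0.62], [-0.53, 0.65, -0.54]]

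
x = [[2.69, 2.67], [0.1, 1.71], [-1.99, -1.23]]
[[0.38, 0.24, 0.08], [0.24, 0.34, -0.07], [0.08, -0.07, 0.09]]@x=[[0.89, 1.33], [0.82, 1.31], [0.03, -0.02]]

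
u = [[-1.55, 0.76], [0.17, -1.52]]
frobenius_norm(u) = 2.31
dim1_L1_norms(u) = [2.31, 1.69]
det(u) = 2.23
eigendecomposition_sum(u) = [[-0.99, 2.00], [0.45, -0.91]] + [[-0.56, -1.24], [-0.28, -0.61]]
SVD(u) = [[-0.78,  0.62], [0.62,  0.78]] @ diag([2.0283317612281664, 1.0978480160719173]) @ [[0.65, -0.76], [-0.76, -0.65]]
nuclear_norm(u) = 3.13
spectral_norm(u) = 2.03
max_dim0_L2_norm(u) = 1.7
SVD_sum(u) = [[-1.03, 1.21], [0.82, -0.96]] + [[-0.52, -0.45], [-0.65, -0.56]]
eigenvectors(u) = [[-0.91, -0.9], [0.41, -0.44]]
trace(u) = -3.07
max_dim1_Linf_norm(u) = 1.55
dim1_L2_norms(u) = [1.73, 1.53]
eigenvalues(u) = [-1.89, -1.18]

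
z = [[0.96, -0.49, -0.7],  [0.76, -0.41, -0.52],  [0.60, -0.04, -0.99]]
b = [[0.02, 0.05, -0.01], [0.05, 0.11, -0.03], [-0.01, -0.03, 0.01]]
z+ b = [[0.98,-0.44,-0.71],  [0.81,-0.3,-0.55],  [0.59,-0.07,-0.98]]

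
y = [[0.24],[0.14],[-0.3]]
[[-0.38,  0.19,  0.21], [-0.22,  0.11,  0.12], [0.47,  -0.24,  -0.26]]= y@[[-1.57,0.79,0.87]]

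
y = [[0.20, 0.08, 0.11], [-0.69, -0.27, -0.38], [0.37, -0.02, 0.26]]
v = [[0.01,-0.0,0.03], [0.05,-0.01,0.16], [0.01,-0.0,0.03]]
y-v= [[0.19, 0.08, 0.08], [-0.74, -0.26, -0.54], [0.36, -0.02, 0.23]]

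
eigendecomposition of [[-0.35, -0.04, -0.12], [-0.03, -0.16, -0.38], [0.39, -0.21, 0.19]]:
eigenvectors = [[(-0.1+0j), 0.14+0.50j, (0.14-0.5j)], [-0.62+0.00j, (0.74+0j), 0.74-0.00j], [(0.77+0j), (0.29-0.31j), (0.29+0.31j)]]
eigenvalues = [(0.31+0j), (-0.31+0.14j), (-0.31-0.14j)]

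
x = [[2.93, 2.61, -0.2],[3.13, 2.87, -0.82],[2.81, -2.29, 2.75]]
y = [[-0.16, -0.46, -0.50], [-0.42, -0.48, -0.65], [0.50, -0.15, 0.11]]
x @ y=[[-1.66, -2.57, -3.18], [-2.12, -2.69, -3.52], [1.89, -0.61, 0.39]]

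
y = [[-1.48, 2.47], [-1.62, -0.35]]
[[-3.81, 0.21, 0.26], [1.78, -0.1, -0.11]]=y@[[-0.68,0.04,0.04],[-1.95,0.11,0.13]]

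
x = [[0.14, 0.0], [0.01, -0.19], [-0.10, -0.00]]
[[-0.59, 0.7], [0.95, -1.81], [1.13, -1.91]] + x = [[-0.45, 0.7], [0.96, -2.0], [1.03, -1.91]]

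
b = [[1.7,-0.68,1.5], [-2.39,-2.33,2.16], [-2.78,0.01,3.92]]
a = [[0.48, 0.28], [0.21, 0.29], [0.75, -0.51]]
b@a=[[1.8, -0.49], [-0.02, -2.45], [1.61, -2.77]]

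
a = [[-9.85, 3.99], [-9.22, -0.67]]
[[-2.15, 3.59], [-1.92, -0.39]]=a @[[0.21, -0.02], [-0.02, 0.85]]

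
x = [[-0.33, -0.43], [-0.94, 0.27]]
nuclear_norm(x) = 1.50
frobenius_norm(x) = 1.12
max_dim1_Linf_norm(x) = 0.94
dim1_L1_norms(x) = [0.76, 1.21]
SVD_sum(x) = [[-0.26, 0.04], [-0.96, 0.14]] + [[-0.07, -0.47],[0.02, 0.13]]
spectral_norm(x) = 1.00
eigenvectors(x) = [[-0.73, 0.39],[-0.68, -0.92]]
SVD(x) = [[-0.26, -0.97], [-0.97, 0.26]] @ diag([1.004572120947853, 0.49105483788914245]) @ [[0.99, -0.15], [0.15, 0.99]]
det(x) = -0.49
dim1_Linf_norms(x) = [0.43, 0.94]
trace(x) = -0.06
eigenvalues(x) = [-0.73, 0.67]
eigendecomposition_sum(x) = [[-0.52,-0.22], [-0.49,-0.21]] + [[0.19, -0.21], [-0.45, 0.48]]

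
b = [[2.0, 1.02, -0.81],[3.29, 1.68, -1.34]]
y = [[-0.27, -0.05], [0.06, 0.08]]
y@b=[[-0.7, -0.36, 0.29], [0.38, 0.20, -0.16]]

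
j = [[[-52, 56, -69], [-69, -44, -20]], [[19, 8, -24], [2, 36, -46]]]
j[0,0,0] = -52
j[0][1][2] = -20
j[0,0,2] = -69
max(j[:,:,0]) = 19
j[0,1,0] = -69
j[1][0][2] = -24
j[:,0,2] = [-69, -24]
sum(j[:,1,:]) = -141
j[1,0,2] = -24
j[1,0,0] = 19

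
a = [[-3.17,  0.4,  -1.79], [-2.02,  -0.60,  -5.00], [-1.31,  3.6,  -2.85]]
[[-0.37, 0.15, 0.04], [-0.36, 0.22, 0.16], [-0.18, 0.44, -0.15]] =a@[[0.10, -0.01, -0.01], [0.01, 0.08, -0.06], [0.03, -0.05, -0.02]]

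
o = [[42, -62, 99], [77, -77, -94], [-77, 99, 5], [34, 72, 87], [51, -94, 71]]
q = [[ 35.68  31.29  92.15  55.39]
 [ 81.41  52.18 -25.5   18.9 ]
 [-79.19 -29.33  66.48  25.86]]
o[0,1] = -62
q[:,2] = [92.15, -25.5, 66.48]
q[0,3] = 55.39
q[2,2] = 66.48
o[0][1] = -62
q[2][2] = 66.48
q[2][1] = -29.33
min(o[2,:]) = -77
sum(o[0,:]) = 79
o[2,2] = 5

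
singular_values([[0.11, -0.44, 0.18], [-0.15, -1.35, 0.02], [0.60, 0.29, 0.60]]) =[1.47, 0.85, 0.0]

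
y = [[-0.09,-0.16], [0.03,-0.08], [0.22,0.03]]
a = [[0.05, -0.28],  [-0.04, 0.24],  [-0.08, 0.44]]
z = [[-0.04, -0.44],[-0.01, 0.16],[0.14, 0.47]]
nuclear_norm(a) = 0.59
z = y + a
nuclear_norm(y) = 0.41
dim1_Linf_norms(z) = [0.44, 0.16, 0.47]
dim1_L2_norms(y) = [0.18, 0.09, 0.22]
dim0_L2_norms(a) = [0.1, 0.57]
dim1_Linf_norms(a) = [0.28, 0.24, 0.44]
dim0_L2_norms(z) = [0.15, 0.66]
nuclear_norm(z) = 0.75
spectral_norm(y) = 0.26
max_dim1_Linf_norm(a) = 0.44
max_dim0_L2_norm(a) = 0.57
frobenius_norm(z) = 0.68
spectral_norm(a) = 0.58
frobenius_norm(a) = 0.58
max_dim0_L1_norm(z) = 1.07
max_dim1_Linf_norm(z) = 0.47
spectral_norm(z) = 0.67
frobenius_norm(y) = 0.30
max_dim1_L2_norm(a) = 0.45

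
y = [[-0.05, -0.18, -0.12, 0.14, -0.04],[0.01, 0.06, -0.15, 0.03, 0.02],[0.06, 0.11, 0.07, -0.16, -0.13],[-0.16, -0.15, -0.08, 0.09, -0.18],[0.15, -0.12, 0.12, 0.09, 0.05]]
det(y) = 0.00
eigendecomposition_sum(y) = [[(-0.01+0.05j), (-0.07+0.04j), -0.02-0.03j, 0.07-0.00j, 0.00+0.04j], [0.04+0.00j, 0.03+0.06j, (-0.02+0.02j), -0.00-0.06j, 0.04-0.00j], [-0.01-0.05j, (0.06-0.07j), (0.04+0.02j), -0.07+0.03j, -0.02-0.05j], [-0.05+0.01j, (-0.07-0.06j), (0.02-0.03j), 0.03+0.07j, (-0.04+0.02j)], [-0.00+0.05j, (-0.07+0.04j), -0.02-0.03j, 0.07-0.00j, (0.01+0.04j)]] + [[-0.01-0.05j, -0.07-0.04j, -0.02+0.03j, (0.07+0j), 0.00-0.04j], [(0.04-0j), 0.03-0.06j, -0.02-0.02j, (-0+0.06j), 0.04+0.00j], [(-0.01+0.05j), (0.06+0.07j), 0.04-0.02j, (-0.07-0.03j), (-0.02+0.05j)], [(-0.05-0.01j), -0.07+0.06j, (0.02+0.03j), (0.03-0.07j), -0.04-0.02j], [-0.00-0.05j, -0.07-0.04j, -0.02+0.03j, 0.07+0.00j, (0.01-0.04j)]] + [[0j, -0.00+0.00j, -0j, (-0-0j), -0.00-0.00j], [-0.05-0.00j, 0.03-0.00j, (-0.03+0j), (0.03+0j), 0.01+0.00j], [(-0.01-0j), 0.00-0.00j, -0.00+0.00j, (0.01+0j), 0j], [(-0.06-0j), (0.03-0j), -0.03+0.00j, 0.04+0.00j, 0.01+0.00j], [0.03+0.00j, (-0.02+0j), 0.02-0.00j, -0.02-0.00j, (-0.01-0j)]] + [[-0.02+0.04j,(-0.01-0j),-0.04+0.01j,-0.01j,-0.02-0.03j],[(-0.01+0.05j),(-0.02+0j),(-0.04+0.02j),-0.01j,-0.03-0.02j],[(0.05+0.04j),(-0.01+0.02j),0.00+0.06j,(-0.01-0.01j),(-0.04+0.02j)],[-0.00+0.07j,(-0.02+0j),(-0.05+0.05j),(-0-0.02j),-0.05-0.02j],[0.06-0.05j,(0.02+0.02j),(0.07+0.01j),(-0.01+0.01j),(0.02+0.06j)]] + [[-0.02-0.04j, (-0.01+0j), -0.04-0.01j, 0.00+0.01j, -0.02+0.03j], [(-0.01-0.05j), (-0.02-0j), (-0.04-0.02j), 0.01j, -0.03+0.02j], [0.05-0.04j, (-0.01-0.02j), 0.00-0.06j, (-0.01+0.01j), -0.04-0.02j], [(-0-0.07j), -0.02-0.00j, -0.05-0.05j, -0.00+0.02j, -0.05+0.02j], [(0.06+0.05j), (0.02-0.02j), 0.07-0.01j, -0.01-0.01j, (0.02-0.06j)]]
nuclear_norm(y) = 1.06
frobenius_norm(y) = 0.56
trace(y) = 0.22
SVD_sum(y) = [[-0.1, -0.16, -0.10, 0.14, -0.05], [-0.01, -0.02, -0.01, 0.02, -0.01], [0.07, 0.11, 0.07, -0.09, 0.04], [-0.1, -0.16, -0.11, 0.14, -0.06], [-0.0, -0.0, -0.0, 0.00, -0.00]] + [[0.02, -0.01, 0.01, 0.01, 0.02], [-0.03, 0.02, -0.02, -0.02, -0.03], [-0.06, 0.05, -0.05, -0.05, -0.06], [-0.06, 0.04, -0.04, -0.04, -0.06], [0.12, -0.09, 0.09, 0.09, 0.12]] + [[-0.0,0.00,-0.01,0.0,0.01], [-0.01,0.05,-0.09,0.02,0.09], [0.00,-0.04,0.08,-0.02,-0.08], [0.00,-0.04,0.06,-0.02,-0.07], [0.0,-0.03,0.05,-0.01,-0.05]] + [[0.03, 0.0, -0.02, 0.0, -0.02], [0.06, 0.00, -0.03, 0.00, -0.03], [0.05, 0.00, -0.03, 0.00, -0.03], [-0.00, -0.00, 0.0, -0.0, 0.00], [0.03, 0.0, -0.02, 0.0, -0.02]] + [[0.00, -0.01, -0.0, -0.01, 0.00], [-0.00, 0.01, 0.0, 0.01, -0.00], [0.00, -0.0, -0.00, -0.0, 0.00], [-0.00, 0.01, 0.0, 0.01, -0.00], [-0.0, 0.01, 0.0, 0.01, -0.00]]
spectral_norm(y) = 0.41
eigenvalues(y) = [(0.1+0.24j), (0.1-0.24j), (0.06+0j), (-0.01+0.14j), (-0.01-0.14j)]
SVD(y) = [[-0.63, -0.12, 0.04, 0.35, 0.68], [-0.08, 0.19, 0.61, 0.65, -0.41], [0.42, 0.41, -0.54, 0.57, 0.2], [-0.65, 0.38, -0.46, -0.05, -0.47], [-0.01, -0.8, -0.36, 0.36, -0.32]] @ diag([0.4142570426946645, 0.2906925541459805, 0.2208804752936153, 0.1110329756533292, 0.027792723752643408]) @ [[0.38, 0.61, 0.4, -0.52, 0.20], [-0.51, 0.40, -0.38, -0.4, -0.53], [-0.04, 0.37, -0.64, 0.17, 0.65], [0.77, 0.02, -0.47, 0.05, -0.43], [0.05, -0.57, -0.26, -0.73, 0.26]]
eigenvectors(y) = [[-0.40-0.16j, -0.40+0.16j, (-0.04+0j), -0.30+0.13j, -0.30-0.13j], [(-0.13+0.34j), (-0.13-0.34j), 0.59+0.00j, (-0.27+0.21j), -0.27-0.21j], [(0.5+0j), (0.5-0j), 0.09+0.00j, (0.06+0.44j), (0.06-0.44j)], [(0.02-0.48j), 0.02+0.48j, 0.70+0.00j, (-0.34+0.38j), (-0.34-0.38j)], [-0.42-0.15j, (-0.42+0.15j), (-0.38+0j), (0.57+0j), (0.57-0j)]]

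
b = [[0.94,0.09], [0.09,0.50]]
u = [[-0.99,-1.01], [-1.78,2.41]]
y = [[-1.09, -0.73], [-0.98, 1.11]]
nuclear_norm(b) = 1.44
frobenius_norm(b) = 1.07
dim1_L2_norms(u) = [1.41, 3.0]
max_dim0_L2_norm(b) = 0.94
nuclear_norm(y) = 2.79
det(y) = -1.93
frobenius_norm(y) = 1.98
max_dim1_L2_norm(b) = 0.94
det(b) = 0.46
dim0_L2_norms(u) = [2.04, 2.61]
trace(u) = 1.42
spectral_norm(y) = 1.52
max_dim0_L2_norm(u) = 2.61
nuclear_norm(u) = 4.40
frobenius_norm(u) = 3.31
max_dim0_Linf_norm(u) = 2.41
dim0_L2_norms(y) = [1.47, 1.33]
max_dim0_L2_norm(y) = 1.47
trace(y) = 0.02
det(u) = -4.18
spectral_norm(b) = 0.96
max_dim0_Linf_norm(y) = 1.11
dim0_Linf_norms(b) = [0.94, 0.5]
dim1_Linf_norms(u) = [1.01, 2.41]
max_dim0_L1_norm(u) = 3.42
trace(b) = 1.44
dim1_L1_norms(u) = [2.0, 4.19]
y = b @ u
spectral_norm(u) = 3.01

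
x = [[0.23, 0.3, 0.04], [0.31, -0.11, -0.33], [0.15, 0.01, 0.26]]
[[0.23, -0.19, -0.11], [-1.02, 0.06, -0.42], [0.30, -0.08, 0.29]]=x @ [[-1.02,-0.17,-0.19], [1.32,-0.46,-0.4], [1.68,-0.20,1.24]]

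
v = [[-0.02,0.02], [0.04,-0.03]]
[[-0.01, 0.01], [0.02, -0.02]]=v@ [[0.71, 0.14], [0.14, 0.82]]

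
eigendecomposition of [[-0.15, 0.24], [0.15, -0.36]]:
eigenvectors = [[0.91, -0.6],[0.42, 0.80]]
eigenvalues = [-0.04, -0.47]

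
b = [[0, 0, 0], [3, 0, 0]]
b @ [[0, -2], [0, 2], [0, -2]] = [[0, 0], [0, -6]]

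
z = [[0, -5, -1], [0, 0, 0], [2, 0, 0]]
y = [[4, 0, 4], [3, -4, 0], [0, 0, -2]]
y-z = [[4, 5, 5], [3, -4, 0], [-2, 0, -2]]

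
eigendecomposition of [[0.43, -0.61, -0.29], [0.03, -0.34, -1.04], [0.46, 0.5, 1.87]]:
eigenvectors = [[-0.03+0.00j,(-0.71+0j),(-0.71-0j)], [(0.47+0j),(-0.46+0.41j),-0.46-0.41j], [-0.88+0.00j,0.34-0.06j,0.34+0.06j]]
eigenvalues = [(1.62+0j), (0.17+0.33j), (0.17-0.33j)]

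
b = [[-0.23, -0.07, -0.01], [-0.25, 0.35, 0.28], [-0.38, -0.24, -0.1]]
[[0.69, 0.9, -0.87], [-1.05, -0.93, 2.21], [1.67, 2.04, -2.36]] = b @ [[-2.09, -2.82, 2.26], [-2.72, -3.37, 4.41], [-2.2, -1.63, 4.40]]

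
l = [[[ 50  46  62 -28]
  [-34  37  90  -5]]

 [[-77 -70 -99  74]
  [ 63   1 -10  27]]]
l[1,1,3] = 27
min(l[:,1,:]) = -34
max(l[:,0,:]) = 74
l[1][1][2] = -10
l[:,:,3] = [[-28, -5], [74, 27]]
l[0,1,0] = -34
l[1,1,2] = -10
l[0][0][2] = 62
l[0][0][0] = 50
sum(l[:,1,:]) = 169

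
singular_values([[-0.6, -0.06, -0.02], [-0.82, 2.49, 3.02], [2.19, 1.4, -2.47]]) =[4.52, 2.92, 0.46]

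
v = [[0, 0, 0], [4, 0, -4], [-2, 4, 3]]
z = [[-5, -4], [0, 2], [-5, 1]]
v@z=[[0, 0], [0, -20], [-5, 19]]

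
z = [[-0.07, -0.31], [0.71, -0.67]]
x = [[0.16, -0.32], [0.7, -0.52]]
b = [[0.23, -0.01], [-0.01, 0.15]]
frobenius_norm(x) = 0.94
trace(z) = -0.74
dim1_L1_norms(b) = [0.24, 0.16]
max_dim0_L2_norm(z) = 0.74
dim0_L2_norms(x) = [0.72, 0.61]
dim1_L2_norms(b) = [0.23, 0.15]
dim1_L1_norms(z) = [0.38, 1.38]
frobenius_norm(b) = 0.27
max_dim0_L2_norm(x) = 0.72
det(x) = 0.14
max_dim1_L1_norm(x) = 1.22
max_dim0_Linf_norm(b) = 0.23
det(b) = 0.03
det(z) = 0.27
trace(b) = 0.38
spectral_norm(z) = 0.99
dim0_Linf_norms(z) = [0.71, 0.67]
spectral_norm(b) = 0.23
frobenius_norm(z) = 1.03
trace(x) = -0.36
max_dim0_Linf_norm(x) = 0.7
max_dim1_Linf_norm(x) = 0.7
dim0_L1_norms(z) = [0.78, 0.98]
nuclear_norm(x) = 1.08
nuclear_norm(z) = 1.26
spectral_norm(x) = 0.93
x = z + b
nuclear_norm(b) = 0.38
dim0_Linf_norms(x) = [0.7, 0.52]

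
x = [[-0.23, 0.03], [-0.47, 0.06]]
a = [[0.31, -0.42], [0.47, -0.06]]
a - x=[[0.54, -0.45], [0.94, -0.12]]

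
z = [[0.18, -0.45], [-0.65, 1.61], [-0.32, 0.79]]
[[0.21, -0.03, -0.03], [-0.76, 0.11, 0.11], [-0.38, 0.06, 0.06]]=z @ [[0.31, -1.71, -2.85],[-0.35, -0.62, -1.08]]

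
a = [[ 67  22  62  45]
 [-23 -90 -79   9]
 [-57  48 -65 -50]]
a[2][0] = -57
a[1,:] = [-23, -90, -79, 9]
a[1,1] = -90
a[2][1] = 48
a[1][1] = -90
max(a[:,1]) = 48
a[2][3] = -50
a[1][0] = -23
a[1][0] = -23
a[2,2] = -65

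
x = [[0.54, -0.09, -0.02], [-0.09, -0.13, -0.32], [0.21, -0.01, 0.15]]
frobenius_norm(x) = 0.70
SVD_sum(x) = [[0.52, -0.05, 0.10], [-0.13, 0.01, -0.03], [0.23, -0.02, 0.05]] + [[0.02, -0.05, -0.12],[0.05, -0.13, -0.30],[-0.01, 0.04, 0.09]] + [[0.0, 0.01, -0.00], [-0.0, -0.01, 0.01], [-0.01, -0.03, 0.01]]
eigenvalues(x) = [0.56, 0.12, -0.12]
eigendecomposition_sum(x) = [[0.52, -0.07, 0.03], [-0.19, 0.03, -0.01], [0.27, -0.04, 0.01]] + [[0.01, -0.0, -0.03], [0.07, -0.02, -0.15], [-0.06, 0.02, 0.13]] + [[0.00, -0.02, -0.02],  [0.03, -0.14, -0.16],  [-0.00, 0.01, 0.01]]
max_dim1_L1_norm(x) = 0.65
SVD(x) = [[-0.89, -0.35, -0.29], [0.23, -0.89, 0.39], [-0.39, 0.28, 0.88]] @ diag([0.597621879216718, 0.3684175585445796, 0.036284873398286344]) @ [[-0.98,0.09,-0.19], [-0.14,0.39,0.91], [-0.16,-0.91,0.37]]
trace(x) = 0.56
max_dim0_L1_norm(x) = 0.84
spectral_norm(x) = 0.60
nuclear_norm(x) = 1.00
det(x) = -0.01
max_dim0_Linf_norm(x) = 0.54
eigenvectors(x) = [[-0.84,  0.13,  0.13], [0.31,  0.77,  0.99], [-0.44,  -0.63,  -0.07]]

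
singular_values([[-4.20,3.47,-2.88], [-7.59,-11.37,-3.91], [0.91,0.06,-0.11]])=[14.23, 6.18, 0.57]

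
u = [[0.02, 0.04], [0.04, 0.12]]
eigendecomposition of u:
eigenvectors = [[-0.94, -0.33], [0.33, -0.94]]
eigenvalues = [0.01, 0.13]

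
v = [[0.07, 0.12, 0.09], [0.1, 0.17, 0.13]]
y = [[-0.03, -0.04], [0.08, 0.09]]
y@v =[[-0.01, -0.01, -0.01], [0.01, 0.02, 0.02]]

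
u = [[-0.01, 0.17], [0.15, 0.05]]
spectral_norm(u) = 0.19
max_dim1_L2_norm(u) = 0.17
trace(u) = 0.04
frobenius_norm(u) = 0.23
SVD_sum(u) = [[0.07, 0.13], [0.05, 0.1]] + [[-0.08,  0.04], [0.10,  -0.05]]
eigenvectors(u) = [[-0.79, -0.66], [0.61, -0.75]]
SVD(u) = [[0.80, 0.6], [0.6, -0.80]] @ diag([0.18514888573599494, 0.1404275261859992]) @ [[0.44, 0.90],  [-0.90, 0.44]]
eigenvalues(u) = [-0.14, 0.18]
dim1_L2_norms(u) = [0.17, 0.16]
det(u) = -0.03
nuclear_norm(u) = 0.33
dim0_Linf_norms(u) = [0.15, 0.17]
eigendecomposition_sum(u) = [[-0.08, 0.07], [0.07, -0.06]] + [[0.07, 0.1], [0.08, 0.11]]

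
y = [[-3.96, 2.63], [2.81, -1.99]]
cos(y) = [[0.94, 0.04], [0.04, 0.97]]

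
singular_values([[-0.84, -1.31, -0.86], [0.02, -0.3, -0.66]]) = [1.86, 0.47]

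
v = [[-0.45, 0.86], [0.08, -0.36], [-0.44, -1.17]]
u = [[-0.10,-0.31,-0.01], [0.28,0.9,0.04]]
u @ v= [[0.02, 0.04], [-0.07, -0.13]]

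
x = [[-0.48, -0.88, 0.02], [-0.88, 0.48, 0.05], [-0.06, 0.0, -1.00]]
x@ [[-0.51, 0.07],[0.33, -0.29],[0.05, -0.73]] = [[-0.04, 0.21], [0.61, -0.24], [-0.02, 0.73]]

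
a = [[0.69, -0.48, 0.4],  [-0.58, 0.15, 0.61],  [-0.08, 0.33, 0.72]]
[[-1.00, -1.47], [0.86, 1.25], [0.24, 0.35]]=a @ [[-1.33, -1.95], [0.24, 0.35], [0.08, 0.11]]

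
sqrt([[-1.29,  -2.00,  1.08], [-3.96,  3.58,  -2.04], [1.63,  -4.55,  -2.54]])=[[(0.38+1.38j),(-0.63+0.35j),(0.19-0.24j)], [-1.07+0.75j,1.79+0.49j,-0.55+0.39j], [(0.63-0.25j),(-1.05+0.92j),(0.32+1.71j)]]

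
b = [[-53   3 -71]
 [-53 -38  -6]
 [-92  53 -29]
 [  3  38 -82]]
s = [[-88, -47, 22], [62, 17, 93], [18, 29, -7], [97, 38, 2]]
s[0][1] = -47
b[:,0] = [-53, -53, -92, 3]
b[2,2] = -29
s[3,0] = 97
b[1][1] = -38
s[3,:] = [97, 38, 2]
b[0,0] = -53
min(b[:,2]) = -82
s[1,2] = 93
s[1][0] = 62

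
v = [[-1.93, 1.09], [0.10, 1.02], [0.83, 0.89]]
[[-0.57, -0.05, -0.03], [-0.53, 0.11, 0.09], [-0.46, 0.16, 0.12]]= v @ [[0.0, 0.08, 0.06],[-0.52, 0.1, 0.08]]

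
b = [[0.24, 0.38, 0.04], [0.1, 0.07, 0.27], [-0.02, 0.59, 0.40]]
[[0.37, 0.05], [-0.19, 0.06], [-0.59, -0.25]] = b @ [[1.82, 0.83], [-0.02, -0.40], [-1.36, -0.00]]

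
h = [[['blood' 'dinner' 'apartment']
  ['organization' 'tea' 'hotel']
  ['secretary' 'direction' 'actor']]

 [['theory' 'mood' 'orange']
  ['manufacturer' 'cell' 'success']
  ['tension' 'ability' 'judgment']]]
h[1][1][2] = 'success'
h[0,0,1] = 'dinner'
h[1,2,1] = 'ability'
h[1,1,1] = 'cell'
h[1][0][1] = 'mood'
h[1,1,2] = 'success'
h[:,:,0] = [['blood', 'organization', 'secretary'], ['theory', 'manufacturer', 'tension']]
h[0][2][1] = 'direction'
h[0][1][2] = 'hotel'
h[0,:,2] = ['apartment', 'hotel', 'actor']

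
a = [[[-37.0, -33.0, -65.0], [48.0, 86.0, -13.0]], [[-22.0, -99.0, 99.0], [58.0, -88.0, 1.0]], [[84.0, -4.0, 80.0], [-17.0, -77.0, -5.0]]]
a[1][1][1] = -88.0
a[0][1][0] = 48.0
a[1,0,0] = -22.0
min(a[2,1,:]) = -77.0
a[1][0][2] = 99.0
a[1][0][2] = 99.0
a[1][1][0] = 58.0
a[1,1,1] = -88.0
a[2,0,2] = 80.0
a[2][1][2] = -5.0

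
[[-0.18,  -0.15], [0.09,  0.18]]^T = [[-0.18, 0.09], [-0.15, 0.18]]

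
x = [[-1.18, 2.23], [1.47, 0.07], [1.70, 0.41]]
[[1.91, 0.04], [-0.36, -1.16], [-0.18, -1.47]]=x @ [[-0.28, -0.77],  [0.71, -0.39]]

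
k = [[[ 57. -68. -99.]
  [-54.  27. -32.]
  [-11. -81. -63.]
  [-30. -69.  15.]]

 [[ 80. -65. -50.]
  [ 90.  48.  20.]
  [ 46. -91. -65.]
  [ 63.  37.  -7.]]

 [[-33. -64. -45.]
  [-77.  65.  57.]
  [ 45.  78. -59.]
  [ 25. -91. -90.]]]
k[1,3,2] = -7.0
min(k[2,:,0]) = -77.0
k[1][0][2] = -50.0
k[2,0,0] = -33.0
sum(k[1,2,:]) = -110.0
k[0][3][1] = -69.0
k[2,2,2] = -59.0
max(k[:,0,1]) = -64.0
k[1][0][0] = 80.0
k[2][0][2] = -45.0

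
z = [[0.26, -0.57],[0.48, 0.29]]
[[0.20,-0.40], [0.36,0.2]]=z@ [[0.75,-0.01], [-0.01,0.70]]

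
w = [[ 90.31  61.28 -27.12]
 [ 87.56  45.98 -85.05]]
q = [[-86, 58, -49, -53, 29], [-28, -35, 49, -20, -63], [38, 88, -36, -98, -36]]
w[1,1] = 45.98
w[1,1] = 45.98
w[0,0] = 90.31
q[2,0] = 38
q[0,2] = -49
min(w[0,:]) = -27.12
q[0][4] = 29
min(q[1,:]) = -63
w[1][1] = 45.98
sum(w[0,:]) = 124.47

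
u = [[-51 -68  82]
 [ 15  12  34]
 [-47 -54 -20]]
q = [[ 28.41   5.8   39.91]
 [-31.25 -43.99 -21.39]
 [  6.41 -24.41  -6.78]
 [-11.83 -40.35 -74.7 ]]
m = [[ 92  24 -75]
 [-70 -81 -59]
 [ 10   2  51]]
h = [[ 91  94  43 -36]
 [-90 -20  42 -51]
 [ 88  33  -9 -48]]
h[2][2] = -9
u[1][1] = 12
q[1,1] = -43.99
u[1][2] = 34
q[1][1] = -43.99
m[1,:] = [-70, -81, -59]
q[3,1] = -40.35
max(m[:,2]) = 51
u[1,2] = 34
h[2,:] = [88, 33, -9, -48]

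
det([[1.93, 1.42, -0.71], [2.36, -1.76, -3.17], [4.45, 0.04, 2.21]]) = -40.327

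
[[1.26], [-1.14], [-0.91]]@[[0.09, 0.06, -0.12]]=[[0.11,  0.08,  -0.15], [-0.10,  -0.07,  0.14], [-0.08,  -0.05,  0.11]]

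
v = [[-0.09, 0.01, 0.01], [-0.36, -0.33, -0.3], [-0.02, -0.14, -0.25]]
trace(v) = -0.67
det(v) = -0.00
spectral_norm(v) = 0.62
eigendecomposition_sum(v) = [[0.01+0.00j, 0.01-0.00j, 0.01+0.00j], [-0.28-0.00j, (-0.29+0j), -0.36-0.00j], [(-0.16-0j), -0.17+0.00j, -0.21-0.00j]] + [[(-0.05-0.03j), -0.00+0.00j, (-0-0.01j)], [(-0.04-0.48j), (-0.02+0j), (0.03-0.04j)], [(0.07+0.42j), 0.02-0.00j, (-0.02+0.04j)]] + [[(-0.05+0.03j), -0.00-0.00j, -0.00+0.01j],[-0.04+0.48j, -0.02-0.00j, 0.03+0.04j],[0.07-0.42j, 0.02+0.00j, (-0.02-0.04j)]]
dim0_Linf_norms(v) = [0.36, 0.33, 0.3]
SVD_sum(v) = [[-0.02, -0.02, -0.02],[-0.32, -0.33, -0.34],[-0.13, -0.14, -0.15]] + [[-0.06, 0.01, 0.05],[-0.05, 0.00, 0.04],[0.12, -0.01, -0.1]] + [[-0.01,  0.03,  -0.02],[0.0,  -0.01,  0.00],[-0.0,  0.01,  -0.01]]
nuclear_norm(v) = 0.84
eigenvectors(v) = [[0.03+0.00j, -0.05+0.08j, (-0.05-0.08j)], [-0.86+0.00j, -0.75+0.00j, (-0.75-0j)], [-0.50+0.00j, (0.66-0.06j), 0.66+0.06j]]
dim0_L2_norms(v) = [0.37, 0.36, 0.39]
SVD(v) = [[-0.06, 0.42, 0.91], [-0.92, 0.33, -0.21], [-0.39, -0.85, 0.36]] @ diag([0.6202714035542567, 0.1824401574675826, 0.035762758227463706]) @ [[0.55, 0.58, 0.6],[-0.77, 0.07, 0.64],[-0.32, 0.81, -0.48]]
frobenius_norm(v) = 0.65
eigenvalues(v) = [(-0.49+0j), (-0.09+0.01j), (-0.09-0.01j)]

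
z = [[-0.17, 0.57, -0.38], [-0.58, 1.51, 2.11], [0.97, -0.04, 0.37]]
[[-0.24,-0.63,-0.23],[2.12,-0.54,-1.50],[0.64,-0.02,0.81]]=z @ [[0.33, -0.19, 0.92],[0.27, -0.92, -0.29],[0.90, 0.35, -0.25]]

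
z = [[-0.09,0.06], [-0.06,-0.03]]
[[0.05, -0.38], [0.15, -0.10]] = z @ [[-1.65, 2.80], [-1.68, -2.21]]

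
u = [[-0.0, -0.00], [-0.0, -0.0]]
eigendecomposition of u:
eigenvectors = [[1.0, 0.00], [0.00, 1.0]]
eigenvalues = [-0.0, -0.0]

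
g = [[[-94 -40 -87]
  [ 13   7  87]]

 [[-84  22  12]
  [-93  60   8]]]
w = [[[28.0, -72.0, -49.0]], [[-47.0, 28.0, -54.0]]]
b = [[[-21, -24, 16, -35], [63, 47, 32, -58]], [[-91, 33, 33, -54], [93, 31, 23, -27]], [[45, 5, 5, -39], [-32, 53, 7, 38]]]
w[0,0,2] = -49.0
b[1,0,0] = -91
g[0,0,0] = -94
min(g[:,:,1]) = -40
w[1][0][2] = -54.0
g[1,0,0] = -84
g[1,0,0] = -84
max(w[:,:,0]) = 28.0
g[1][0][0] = -84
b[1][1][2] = 23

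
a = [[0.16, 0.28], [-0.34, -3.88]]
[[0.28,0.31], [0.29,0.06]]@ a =[[-0.06, -1.12], [0.03, -0.15]]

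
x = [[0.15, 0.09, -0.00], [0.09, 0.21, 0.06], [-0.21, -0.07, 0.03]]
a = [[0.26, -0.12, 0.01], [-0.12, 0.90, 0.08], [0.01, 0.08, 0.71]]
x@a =[[0.03, 0.06, 0.01], [-0.00, 0.18, 0.06], [-0.05, -0.04, 0.01]]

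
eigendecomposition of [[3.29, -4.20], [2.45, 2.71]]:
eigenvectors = [[0.79+0.00j, 0.79-0.00j], [(0.05-0.6j), (0.05+0.6j)]]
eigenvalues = [(3+3.19j), (3-3.19j)]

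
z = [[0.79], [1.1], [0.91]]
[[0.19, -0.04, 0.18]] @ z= [[0.27]]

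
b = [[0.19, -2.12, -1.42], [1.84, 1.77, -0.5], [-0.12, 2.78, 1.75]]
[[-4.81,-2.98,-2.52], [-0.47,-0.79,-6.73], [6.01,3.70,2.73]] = b @ [[-0.87,-0.79,-3.68], [1.1,0.66,0.27], [1.63,1.01,0.88]]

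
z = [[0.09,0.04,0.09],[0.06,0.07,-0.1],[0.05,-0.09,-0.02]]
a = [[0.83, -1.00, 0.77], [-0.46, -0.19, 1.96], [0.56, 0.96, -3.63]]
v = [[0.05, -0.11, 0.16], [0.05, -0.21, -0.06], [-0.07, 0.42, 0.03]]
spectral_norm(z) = 0.14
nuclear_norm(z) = 0.37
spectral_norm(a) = 4.37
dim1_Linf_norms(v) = [0.16, 0.21, 0.42]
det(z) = -0.00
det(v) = 0.00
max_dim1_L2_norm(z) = 0.14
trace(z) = 0.14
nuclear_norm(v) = 0.69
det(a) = -0.68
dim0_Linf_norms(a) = [0.83, 1.0, 3.63]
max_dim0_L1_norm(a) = 6.36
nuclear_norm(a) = 5.77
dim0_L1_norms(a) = [1.85, 2.15, 6.36]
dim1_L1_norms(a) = [2.6, 2.61, 5.15]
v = a @ z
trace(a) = -2.99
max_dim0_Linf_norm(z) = 0.1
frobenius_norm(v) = 0.52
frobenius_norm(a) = 4.56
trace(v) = -0.13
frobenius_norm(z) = 0.22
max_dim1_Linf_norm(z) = 0.1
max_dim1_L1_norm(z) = 0.23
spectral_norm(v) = 0.49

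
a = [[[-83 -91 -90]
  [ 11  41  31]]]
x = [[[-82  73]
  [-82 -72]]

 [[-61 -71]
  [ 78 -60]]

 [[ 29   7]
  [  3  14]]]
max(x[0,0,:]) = 73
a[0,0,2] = -90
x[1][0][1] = -71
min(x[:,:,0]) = -82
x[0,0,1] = 73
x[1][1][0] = 78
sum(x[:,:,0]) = -115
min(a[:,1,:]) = 11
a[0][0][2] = -90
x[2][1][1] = 14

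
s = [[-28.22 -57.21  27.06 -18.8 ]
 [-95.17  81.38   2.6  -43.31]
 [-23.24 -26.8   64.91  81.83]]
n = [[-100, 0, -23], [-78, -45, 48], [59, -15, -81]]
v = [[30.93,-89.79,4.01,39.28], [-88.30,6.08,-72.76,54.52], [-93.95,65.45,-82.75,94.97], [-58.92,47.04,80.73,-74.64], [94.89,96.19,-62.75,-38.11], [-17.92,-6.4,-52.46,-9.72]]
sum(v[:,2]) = -185.98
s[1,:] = [-95.17, 81.38, 2.6, -43.31]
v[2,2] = -82.75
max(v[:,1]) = 96.19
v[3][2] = 80.73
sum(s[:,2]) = 94.57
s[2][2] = 64.91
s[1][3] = -43.31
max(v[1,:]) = 54.52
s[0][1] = -57.21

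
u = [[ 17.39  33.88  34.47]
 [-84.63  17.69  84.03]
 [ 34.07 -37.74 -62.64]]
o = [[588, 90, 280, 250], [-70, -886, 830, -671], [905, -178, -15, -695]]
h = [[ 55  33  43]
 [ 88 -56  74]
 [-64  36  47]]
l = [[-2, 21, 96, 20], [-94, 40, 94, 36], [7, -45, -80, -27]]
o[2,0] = 905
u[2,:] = [34.07, -37.74, -62.64]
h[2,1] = 36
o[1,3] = -671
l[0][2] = 96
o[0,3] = 250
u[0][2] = 34.47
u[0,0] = 17.39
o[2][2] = -15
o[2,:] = [905, -178, -15, -695]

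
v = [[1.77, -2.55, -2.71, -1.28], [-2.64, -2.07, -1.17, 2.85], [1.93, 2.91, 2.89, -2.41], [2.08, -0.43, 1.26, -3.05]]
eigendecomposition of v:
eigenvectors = [[0.05-0.21j, 0.05+0.21j, -0.73+0.00j, (-0.89+0j)], [(-0.64+0j), (-0.64-0j), (0.27+0j), (0.29+0j)], [0.48-0.04j, 0.48+0.04j, -0.30+0.00j, 0.08+0.00j], [0.16-0.53j, (0.16+0.53j), -0.55+0.00j, (-0.35+0j)]]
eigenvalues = [(-1.7+1.45j), (-1.7-1.45j), (0.61+0j), (2.34+0j)]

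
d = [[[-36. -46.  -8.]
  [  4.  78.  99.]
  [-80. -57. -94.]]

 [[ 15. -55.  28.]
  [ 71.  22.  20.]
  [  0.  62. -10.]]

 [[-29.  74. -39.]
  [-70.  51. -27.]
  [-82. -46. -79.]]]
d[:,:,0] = [[-36.0, 4.0, -80.0], [15.0, 71.0, 0.0], [-29.0, -70.0, -82.0]]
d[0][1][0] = 4.0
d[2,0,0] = -29.0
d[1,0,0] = 15.0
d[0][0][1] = -46.0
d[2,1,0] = -70.0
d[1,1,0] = 71.0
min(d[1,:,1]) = -55.0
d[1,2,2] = -10.0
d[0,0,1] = -46.0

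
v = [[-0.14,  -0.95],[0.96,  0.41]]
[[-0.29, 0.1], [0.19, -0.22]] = v@[[0.07, -0.2], [0.3, -0.08]]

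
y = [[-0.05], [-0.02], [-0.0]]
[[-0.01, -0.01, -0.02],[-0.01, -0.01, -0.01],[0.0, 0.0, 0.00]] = y @ [[0.26, 0.27, 0.43]]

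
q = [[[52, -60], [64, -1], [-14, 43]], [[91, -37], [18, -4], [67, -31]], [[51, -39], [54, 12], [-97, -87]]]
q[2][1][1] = 12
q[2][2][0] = -97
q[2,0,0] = 51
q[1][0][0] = 91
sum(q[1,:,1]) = -72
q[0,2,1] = 43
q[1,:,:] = [[91, -37], [18, -4], [67, -31]]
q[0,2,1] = 43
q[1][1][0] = 18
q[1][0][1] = -37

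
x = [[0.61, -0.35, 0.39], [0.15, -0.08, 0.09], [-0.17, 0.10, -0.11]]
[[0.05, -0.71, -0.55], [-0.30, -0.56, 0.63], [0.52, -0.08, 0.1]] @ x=[[0.02, -0.02, 0.02], [-0.37, 0.21, -0.24], [0.29, -0.17, 0.18]]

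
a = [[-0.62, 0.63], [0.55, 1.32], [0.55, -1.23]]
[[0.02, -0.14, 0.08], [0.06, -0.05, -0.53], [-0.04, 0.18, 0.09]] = a @ [[0.01, 0.13, -0.38], [0.04, -0.09, -0.24]]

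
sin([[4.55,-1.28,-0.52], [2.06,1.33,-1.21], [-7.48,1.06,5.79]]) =[[-0.48, 0.71, 0.17], [0.62, 0.48, 0.23], [-1.88, 1.66, 0.20]]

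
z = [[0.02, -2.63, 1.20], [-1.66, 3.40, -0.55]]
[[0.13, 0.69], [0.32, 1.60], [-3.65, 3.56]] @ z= [[-1.14, 2.0, -0.22], [-2.65, 4.6, -0.5], [-5.98, 21.70, -6.34]]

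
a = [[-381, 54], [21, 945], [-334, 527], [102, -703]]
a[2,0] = -334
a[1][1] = 945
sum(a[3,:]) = -601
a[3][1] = -703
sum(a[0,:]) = -327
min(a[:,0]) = -381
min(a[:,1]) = -703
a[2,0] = -334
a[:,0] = [-381, 21, -334, 102]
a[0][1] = 54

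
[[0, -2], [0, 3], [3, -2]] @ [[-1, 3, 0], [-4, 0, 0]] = [[8, 0, 0], [-12, 0, 0], [5, 9, 0]]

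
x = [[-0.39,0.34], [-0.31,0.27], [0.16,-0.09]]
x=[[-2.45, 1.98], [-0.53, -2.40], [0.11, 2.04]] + [[2.06, -1.64], [0.22, 2.67], [0.05, -2.13]]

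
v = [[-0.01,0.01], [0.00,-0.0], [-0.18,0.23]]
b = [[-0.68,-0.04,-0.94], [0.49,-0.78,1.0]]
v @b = [[0.01,  -0.01,  0.02],[0.00,  0.00,  0.0],[0.24,  -0.17,  0.40]]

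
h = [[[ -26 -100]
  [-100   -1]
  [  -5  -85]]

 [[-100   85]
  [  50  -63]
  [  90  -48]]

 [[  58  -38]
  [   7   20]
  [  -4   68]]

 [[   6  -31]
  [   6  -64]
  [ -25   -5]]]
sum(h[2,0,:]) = 20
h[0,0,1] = -100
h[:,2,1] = [-85, -48, 68, -5]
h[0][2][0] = -5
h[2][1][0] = 7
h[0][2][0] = -5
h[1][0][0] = -100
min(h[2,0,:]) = -38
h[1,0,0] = -100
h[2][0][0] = 58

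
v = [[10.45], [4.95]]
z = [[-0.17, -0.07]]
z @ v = [[-2.12]]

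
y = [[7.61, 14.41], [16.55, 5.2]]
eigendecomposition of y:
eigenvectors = [[0.71, -0.65], [0.7, 0.76]]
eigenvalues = [21.89, -9.08]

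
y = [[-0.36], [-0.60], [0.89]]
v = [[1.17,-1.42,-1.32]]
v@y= [[-0.74]]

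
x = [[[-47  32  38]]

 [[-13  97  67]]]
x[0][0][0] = -47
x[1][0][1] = 97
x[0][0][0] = -47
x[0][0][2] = 38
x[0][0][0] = -47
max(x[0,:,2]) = 38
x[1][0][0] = -13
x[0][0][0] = -47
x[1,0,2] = 67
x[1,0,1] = 97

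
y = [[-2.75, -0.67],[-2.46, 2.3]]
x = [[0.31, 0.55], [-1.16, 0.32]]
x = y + [[3.06, 1.22], [1.3, -1.98]]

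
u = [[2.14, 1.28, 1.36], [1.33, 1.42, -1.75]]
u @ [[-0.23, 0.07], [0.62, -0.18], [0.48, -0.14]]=[[0.95, -0.27], [-0.27, 0.08]]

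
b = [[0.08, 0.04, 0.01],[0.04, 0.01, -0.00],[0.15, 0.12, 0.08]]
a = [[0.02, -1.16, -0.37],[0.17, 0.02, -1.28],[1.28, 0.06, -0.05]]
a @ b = [[-0.1, -0.06, -0.03], [-0.18, -0.15, -0.10], [0.1, 0.05, 0.01]]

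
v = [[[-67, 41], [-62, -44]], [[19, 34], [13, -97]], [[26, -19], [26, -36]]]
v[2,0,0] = 26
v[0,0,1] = 41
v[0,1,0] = -62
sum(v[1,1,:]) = -84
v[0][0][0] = -67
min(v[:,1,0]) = -62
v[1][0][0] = 19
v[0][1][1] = -44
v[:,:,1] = [[41, -44], [34, -97], [-19, -36]]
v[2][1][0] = 26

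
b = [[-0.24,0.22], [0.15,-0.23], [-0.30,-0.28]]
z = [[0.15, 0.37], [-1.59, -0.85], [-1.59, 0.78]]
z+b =[[-0.09, 0.59], [-1.44, -1.08], [-1.89, 0.50]]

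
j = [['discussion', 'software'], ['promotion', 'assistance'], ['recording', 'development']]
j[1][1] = 'assistance'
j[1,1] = 'assistance'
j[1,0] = 'promotion'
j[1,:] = ['promotion', 'assistance']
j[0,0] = 'discussion'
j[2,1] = 'development'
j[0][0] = 'discussion'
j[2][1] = 'development'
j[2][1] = 'development'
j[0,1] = 'software'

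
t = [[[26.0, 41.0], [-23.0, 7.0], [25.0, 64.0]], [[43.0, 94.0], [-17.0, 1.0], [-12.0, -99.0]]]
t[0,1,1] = 7.0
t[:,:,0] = [[26.0, -23.0, 25.0], [43.0, -17.0, -12.0]]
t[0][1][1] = 7.0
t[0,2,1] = 64.0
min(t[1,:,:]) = -99.0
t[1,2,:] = [-12.0, -99.0]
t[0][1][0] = -23.0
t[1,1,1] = 1.0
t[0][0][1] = 41.0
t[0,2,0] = 25.0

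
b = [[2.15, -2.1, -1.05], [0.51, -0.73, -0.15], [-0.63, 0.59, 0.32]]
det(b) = -0.001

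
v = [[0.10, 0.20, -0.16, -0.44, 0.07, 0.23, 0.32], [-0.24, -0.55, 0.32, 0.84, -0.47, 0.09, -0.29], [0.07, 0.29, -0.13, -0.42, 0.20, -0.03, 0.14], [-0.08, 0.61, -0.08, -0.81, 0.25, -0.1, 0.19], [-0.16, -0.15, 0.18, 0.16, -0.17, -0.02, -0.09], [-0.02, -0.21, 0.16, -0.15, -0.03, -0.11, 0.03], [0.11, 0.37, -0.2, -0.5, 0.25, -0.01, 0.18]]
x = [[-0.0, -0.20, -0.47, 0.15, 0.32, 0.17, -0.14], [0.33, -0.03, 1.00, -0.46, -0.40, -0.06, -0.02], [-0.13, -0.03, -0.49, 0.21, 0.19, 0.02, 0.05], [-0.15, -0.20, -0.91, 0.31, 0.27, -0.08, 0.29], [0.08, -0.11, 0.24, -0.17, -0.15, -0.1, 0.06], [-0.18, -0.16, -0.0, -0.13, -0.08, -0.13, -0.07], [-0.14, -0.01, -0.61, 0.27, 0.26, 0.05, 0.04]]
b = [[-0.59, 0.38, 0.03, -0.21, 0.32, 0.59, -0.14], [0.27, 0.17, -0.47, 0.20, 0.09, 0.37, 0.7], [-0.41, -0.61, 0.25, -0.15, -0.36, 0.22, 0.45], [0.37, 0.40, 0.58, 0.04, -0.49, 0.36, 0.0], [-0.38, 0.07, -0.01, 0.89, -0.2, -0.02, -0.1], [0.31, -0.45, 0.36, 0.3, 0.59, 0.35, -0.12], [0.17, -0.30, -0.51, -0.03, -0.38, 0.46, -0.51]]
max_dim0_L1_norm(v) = 3.32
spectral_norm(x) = 1.95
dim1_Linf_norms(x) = [0.47, 1.0, 0.49, 0.91, 0.24, 0.18, 0.61]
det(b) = -1.00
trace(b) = -0.49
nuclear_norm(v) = 3.02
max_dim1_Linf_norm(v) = 0.84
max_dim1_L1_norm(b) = 2.48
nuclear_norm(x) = 3.02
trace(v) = -1.49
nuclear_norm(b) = 7.00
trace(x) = -0.45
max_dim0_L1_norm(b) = 2.5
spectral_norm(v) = 1.95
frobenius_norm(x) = 2.05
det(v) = 0.00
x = v @ b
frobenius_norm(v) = 2.05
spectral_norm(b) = 1.01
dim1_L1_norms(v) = [1.52, 2.8, 1.28, 2.12, 0.93, 0.71, 1.62]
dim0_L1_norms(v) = [0.78, 2.38, 1.23, 3.32, 1.44, 0.59, 1.24]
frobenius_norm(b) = 2.65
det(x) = -0.00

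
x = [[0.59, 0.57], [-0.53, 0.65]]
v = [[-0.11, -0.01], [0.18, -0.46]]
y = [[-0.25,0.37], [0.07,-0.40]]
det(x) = 0.69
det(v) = 0.05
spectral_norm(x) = 0.86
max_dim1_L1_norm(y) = 0.62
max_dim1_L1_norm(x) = 1.18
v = x @ y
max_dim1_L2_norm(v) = 0.49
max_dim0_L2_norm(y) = 0.54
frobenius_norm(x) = 1.17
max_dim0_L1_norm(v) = 0.47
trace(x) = 1.24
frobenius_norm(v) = 0.51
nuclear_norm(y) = 0.72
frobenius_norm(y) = 0.60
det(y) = 0.07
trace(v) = -0.57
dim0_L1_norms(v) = [0.29, 0.47]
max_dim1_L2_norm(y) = 0.45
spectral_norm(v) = 0.49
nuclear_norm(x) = 1.66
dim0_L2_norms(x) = [0.79, 0.86]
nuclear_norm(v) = 0.60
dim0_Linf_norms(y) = [0.25, 0.4]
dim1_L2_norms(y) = [0.45, 0.41]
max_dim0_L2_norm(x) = 0.86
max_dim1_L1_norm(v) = 0.64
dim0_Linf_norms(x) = [0.59, 0.65]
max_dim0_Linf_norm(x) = 0.65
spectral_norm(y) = 0.59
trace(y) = -0.65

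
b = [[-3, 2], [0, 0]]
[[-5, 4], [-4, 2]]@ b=[[15, -10], [12, -8]]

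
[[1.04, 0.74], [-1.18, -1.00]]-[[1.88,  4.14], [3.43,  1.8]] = [[-0.84, -3.4], [-4.61, -2.8]]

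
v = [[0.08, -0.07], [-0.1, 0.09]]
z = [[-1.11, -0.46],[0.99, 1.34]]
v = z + [[1.19, 0.39], [-1.09, -1.25]]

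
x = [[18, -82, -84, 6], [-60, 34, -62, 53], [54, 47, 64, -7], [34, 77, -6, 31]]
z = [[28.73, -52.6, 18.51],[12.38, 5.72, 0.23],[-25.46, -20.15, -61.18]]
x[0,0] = 18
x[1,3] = 53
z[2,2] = -61.18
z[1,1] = 5.72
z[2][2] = -61.18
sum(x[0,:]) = -142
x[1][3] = 53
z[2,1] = -20.15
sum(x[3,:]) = 136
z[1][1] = 5.72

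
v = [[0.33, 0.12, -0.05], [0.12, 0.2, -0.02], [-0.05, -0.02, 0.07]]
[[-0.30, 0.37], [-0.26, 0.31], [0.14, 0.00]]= v @ [[-0.32,0.84], [-0.99,1.16], [1.42,0.99]]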